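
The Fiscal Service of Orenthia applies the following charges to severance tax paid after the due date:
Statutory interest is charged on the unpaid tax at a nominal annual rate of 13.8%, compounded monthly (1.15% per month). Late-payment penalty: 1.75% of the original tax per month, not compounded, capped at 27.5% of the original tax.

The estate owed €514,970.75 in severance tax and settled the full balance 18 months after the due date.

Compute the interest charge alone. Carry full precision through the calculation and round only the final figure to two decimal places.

Interest: €514,970.75 × ((1 + 0.0115)^18 − 1) = €514,970.75 × 0.2285306… = €117,686.5594…

€117,686.56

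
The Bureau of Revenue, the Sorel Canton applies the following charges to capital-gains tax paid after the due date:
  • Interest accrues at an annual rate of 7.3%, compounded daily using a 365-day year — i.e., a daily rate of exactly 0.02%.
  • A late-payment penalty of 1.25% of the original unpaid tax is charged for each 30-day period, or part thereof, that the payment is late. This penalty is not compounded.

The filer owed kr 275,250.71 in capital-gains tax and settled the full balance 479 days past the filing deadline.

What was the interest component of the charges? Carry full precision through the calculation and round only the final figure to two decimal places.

Interest: kr 275,250.71 × ((1 + 0.0002)^479 − 1) = kr 275,250.71 × 0.10052839… = kr 27,670.5114…

kr 27,670.51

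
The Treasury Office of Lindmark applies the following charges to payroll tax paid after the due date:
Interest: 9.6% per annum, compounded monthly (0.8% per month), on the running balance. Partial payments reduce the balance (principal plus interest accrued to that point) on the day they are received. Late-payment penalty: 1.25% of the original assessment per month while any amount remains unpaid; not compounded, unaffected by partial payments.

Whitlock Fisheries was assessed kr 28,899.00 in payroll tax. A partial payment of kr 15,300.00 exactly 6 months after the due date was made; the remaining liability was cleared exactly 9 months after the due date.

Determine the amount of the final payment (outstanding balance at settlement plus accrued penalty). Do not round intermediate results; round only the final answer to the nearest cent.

kr 18,628.56

Balance at month 6: kr 28,899.0000 × (1 + 0.008)^6 = kr 30,314.1927…
After kr 15,300.00 payment: kr 30,314.1927… − kr 15,300.00 = kr 15,014.1927…
Balance at month 9: kr 15,014.1927… × (1 + 0.008)^3 = kr 15,377.4238…
Penalty: 9 × 1.25% × kr 28,899.00 = kr 3,251.14…
Final settlement = outstanding balance + penalty = kr 15,377.4238… + kr 3,251.14… = kr 18,628.56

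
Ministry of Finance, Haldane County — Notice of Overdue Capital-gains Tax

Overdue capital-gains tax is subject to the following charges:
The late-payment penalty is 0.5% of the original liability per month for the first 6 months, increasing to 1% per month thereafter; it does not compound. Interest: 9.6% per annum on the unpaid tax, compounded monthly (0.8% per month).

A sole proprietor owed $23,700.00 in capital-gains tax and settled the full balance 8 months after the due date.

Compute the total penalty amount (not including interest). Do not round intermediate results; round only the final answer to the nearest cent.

$1,185.00

Penalty, months 1–6: 6 × 0.5% × $23,700.00 = $711.00
Penalty, months 7–8: 2 × 1% × $23,700.00 = $474.00
Total penalty = $711.00 + $474.00 = $1,185.00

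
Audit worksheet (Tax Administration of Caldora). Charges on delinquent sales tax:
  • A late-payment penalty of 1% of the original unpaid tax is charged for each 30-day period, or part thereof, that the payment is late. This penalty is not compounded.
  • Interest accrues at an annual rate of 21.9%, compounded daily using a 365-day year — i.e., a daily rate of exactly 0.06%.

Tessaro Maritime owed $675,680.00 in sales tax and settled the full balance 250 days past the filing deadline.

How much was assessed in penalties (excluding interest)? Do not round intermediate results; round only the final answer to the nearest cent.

$60,811.20

Penalty periods: ⌈250/30⌉ = 9; penalty = 9 × 1% × $675,680.00 = $60,811.20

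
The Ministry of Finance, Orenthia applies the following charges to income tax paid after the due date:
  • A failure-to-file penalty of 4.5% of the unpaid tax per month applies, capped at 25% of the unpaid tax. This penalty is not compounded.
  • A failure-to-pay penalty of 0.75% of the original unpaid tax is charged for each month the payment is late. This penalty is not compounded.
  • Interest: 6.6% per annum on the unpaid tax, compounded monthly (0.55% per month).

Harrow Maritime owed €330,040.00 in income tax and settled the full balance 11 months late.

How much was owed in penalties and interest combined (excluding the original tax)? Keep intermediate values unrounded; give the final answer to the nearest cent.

€130,263.98

Failure-to-file: 11 × 4.5% × €330,040.00 = €163,369.80, capped at 25% × €330,040.00 = €82,510.00
Failure-to-pay penalty: 11 × 0.75% × €330,040.00 = €27,228.30
Interest: €330,040.00 × ((1 + 0.0055)^11 − 1) = €330,040.00 × 0.0621915… = €20,525.6847…
Penalties + interest = €109,738.3000 + €20,525.6847… = €130,263.98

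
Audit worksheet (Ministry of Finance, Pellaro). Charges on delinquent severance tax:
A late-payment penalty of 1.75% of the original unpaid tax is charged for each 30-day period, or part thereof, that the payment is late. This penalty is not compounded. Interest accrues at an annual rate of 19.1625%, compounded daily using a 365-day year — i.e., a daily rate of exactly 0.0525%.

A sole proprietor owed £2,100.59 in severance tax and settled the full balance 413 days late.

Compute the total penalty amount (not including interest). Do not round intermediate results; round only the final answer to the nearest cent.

£514.64

Penalty periods: ⌈413/30⌉ = 14; penalty = 14 × 1.75% × £2,100.59 = £514.64…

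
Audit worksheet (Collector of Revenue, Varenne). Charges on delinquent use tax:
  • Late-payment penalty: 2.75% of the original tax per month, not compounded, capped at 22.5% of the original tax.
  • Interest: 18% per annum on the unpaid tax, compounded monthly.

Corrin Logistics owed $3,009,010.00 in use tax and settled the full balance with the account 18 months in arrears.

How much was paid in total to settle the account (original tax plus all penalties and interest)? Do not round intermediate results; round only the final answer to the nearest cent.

Penalty (uncapped): 18 × 2.75% × $3,009,010.00 = $1,489,459.95; cap = 22.5% × $3,009,010.00 = $677,027.25 → penalty = $677,027.25
Interest (18%/yr ÷ 12 = 1.5%/month): $3,009,010.00 × ((1 + 0.015)^18 − 1) = $924,791.0466…
Total = $3,009,010.00 + $677,027.2500 + $924,791.0466… = $4,610,828.30

$4,610,828.30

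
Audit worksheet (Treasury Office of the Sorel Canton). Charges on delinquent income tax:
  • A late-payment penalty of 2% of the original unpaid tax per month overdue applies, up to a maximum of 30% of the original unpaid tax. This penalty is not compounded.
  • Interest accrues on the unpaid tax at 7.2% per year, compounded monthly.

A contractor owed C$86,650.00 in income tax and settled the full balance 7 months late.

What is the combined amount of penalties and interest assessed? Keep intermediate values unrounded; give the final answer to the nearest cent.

C$15,836.47

Penalty: 7 × 2% × C$86,650.00 = C$12,131.00 (below the 30% cap of C$25,995.00)
Interest (7.2%/yr ÷ 12 = 0.6%/month): C$86,650.00 × ((1 + 0.006)^7 − 1) = C$3,705.4664…
Penalties + interest = C$12,131.0000 + C$3,705.4664… = C$15,836.47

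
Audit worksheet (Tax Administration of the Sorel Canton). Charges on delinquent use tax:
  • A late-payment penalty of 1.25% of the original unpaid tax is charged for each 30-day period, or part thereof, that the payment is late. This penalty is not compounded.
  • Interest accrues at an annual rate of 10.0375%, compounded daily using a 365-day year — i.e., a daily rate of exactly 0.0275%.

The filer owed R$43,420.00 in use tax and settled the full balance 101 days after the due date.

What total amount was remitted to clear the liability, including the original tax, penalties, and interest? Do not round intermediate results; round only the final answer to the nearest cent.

R$46,813.72

Penalty periods: ⌈101/30⌉ = 4; penalty = 4 × 1.25% × R$43,420.00 = R$2,171.00
Interest: R$43,420.00 × ((1 + 0.000275)^101 − 1) = R$43,420.00 × 0.02816040… = R$1,222.7244…
Total = R$43,420.00 + R$2,171.0000 + R$1,222.7244… = R$46,813.72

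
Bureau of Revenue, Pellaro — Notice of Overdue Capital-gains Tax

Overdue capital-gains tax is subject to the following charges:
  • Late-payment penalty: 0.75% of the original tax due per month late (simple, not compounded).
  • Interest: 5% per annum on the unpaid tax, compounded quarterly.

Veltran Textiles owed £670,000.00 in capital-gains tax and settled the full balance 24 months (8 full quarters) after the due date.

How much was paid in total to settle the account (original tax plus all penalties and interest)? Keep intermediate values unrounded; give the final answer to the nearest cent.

Late-payment penalty: 24 × 0.75% × £670,000.00 = £120,600.00
Interest (5%/yr ÷ 4 = 1.25%/quarter): £670,000.00 × ((1 + 0.0125)^8 − 1) = £70,005.6878…
Total = £670,000.00 + £120,600.0000 + £70,005.6878… = £860,605.69

£860,605.69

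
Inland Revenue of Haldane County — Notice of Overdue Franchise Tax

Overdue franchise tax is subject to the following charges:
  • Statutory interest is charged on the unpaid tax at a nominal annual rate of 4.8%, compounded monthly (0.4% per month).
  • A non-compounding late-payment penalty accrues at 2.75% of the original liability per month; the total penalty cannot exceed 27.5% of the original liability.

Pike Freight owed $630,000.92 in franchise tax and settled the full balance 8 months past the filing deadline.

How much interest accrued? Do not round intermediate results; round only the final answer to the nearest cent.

Interest: $630,000.92 × ((1 + 0.004)^8 − 1) = $630,000.92 × 0.0324516… = $20,444.5391…

$20,444.54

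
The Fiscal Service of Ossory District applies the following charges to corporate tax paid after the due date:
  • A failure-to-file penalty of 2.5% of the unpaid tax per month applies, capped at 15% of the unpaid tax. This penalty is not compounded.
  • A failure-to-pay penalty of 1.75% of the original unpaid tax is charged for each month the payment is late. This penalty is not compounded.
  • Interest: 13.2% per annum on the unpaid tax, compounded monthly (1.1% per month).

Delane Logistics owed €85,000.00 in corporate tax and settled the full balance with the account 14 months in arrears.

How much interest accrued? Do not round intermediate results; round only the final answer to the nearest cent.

€14,068.39

Interest: €85,000.00 × ((1 + 0.011)^14 − 1) = €85,000.00 × 0.1655105… = €14,068.3897…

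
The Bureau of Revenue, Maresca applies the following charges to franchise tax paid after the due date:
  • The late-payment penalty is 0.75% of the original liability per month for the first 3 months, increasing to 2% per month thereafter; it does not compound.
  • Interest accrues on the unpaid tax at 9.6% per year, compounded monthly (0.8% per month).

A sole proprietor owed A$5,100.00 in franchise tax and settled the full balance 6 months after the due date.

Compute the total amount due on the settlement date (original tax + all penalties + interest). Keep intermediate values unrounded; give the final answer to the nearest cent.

A$5,770.50

Penalty, months 1–3: 3 × 0.75% × A$5,100.00 = A$114.75
Penalty, months 4–6: 3 × 2% × A$5,100.00 = A$306.00
Interest: A$5,100.00 × ((1 + 0.008)^6 − 1) = A$5,100.00 × 0.0489703… = A$249.7485…
Total = A$5,100.00 + A$420.7500 + A$249.7485… = A$5,770.50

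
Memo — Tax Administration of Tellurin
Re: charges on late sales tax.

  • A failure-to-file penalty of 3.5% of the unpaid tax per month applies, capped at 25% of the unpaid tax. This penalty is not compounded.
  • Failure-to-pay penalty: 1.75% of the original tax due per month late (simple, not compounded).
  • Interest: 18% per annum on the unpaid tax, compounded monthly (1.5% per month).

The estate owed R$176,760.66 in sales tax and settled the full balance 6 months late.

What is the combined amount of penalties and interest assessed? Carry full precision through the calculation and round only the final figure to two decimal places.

Failure-to-file: 6 × 3.5% × R$176,760.66 = R$37,119.74… (under the 25% cap)
Failure-to-pay penalty: 6 × 1.75% × R$176,760.66 = R$18,559.87…
Interest: R$176,760.66 × ((1 + 0.015)^6 − 1) = R$176,760.66 × 0.0934433… = R$16,517.0930…
Penalties + interest = R$55,679.6079 + R$16,517.0930… = R$72,196.70

R$72,196.70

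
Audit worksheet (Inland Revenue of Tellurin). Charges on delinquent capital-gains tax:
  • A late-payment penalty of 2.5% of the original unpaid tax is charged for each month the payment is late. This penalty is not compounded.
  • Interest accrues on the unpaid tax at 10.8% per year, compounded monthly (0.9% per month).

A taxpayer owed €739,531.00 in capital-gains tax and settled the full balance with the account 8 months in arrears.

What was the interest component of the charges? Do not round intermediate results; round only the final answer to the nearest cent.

€54,954.02

Interest: €739,531.00 × ((1 + 0.009)^8 − 1) = €739,531.00 × 0.0743093… = €54,954.0210…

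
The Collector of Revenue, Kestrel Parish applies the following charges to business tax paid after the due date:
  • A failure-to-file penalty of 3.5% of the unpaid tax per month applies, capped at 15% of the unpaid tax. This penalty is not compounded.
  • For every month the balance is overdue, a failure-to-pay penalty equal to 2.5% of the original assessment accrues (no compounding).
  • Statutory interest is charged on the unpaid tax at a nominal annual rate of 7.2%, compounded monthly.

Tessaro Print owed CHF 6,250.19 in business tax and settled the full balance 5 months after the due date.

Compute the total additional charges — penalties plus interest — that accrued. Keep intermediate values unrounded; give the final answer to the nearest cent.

CHF 1,908.57

Failure-to-file: 5 × 3.5% × CHF 6,250.19 = CHF 1,093.78…, capped at 15% × CHF 6,250.19 = CHF 937.53…
Failure-to-pay penalty = 2.5% × CHF 6,250.19 × 5 mo = CHF 781.27…
Interest (7.2%/yr ÷ 12 = 0.6%/month): CHF 6,250.19 × ((1 + 0.006)^5 − 1) = CHF 189.7693…
Penalties + interest = CHF 1,718.8023… + CHF 189.7693… = CHF 1,908.57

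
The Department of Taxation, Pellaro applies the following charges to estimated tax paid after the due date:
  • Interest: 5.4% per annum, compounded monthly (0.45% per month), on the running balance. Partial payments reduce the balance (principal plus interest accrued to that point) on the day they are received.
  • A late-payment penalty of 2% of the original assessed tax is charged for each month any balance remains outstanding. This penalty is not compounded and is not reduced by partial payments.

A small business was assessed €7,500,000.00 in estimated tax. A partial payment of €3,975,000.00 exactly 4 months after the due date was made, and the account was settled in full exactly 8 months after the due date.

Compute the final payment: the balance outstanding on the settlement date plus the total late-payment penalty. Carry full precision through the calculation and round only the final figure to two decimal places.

€4,927,256.58

Balance at month 4: €7,500,000.0000 × (1 + 0.0045)^4 = €7,635,913.9868…
After €3,975,000.00 payment: €7,635,913.9868… − €3,975,000.00 = €3,660,913.9868…
Balance at month 8: €3,660,913.9868… × (1 + 0.0045)^4 = €3,727,256.5755…
Penalty: 8 × 2% × €7,500,000.00 = €1,200,000.00
Final settlement = outstanding balance + penalty = €3,727,256.5755… + €1,200,000.00 = €4,927,256.58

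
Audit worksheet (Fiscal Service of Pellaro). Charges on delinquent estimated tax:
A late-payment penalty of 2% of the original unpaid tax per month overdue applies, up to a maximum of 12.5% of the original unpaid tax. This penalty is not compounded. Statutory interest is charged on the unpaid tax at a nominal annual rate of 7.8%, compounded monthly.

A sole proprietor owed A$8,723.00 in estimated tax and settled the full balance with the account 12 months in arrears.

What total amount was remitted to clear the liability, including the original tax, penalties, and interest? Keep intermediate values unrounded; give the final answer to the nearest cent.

A$10,518.63

Penalty (uncapped): 12 × 2% × A$8,723.00 = A$2,093.52; cap = 12.5% × A$8,723.00 = A$1,090.38… → penalty = A$1,090.38…
Interest (7.8%/yr ÷ 12 = 0.65%/month): A$8,723.00 × ((1 + 0.0065)^12 − 1) = A$705.2529…
Total = A$8,723.00 + A$1,090.3750 + A$705.2529… = A$10,518.63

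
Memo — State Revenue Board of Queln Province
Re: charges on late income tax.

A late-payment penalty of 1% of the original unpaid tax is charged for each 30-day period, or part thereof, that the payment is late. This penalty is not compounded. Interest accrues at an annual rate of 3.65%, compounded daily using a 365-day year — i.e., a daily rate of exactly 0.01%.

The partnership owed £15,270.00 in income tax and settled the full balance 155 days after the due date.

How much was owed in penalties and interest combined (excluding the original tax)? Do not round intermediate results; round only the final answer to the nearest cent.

£1,154.72

Penalty periods: ⌈155/30⌉ = 6; penalty = 6 × 1% × £15,270.00 = £916.20
Interest: £15,270.00 × ((1 + 0.0001)^155 − 1) = £15,270.00 × 0.01561996… = £238.5168…
Penalties + interest = £916.2000 + £238.5168… = £1,154.72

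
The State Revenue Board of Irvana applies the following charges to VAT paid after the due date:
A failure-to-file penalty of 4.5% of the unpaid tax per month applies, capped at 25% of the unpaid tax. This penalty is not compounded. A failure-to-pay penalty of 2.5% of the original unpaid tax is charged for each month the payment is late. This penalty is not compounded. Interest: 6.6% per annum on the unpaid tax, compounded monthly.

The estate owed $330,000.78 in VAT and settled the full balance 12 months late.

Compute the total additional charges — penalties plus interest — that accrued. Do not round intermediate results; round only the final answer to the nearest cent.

$203,951.56

Failure-to-file: 12 × 4.5% × $330,000.78 = $178,200.42…, capped at 25% × $330,000.78 = $82,500.20…
Failure-to-pay penalty = 2.5% × $330,000.78 × 12 mo = $99,000.23…
Interest (6.6%/yr ÷ 12 = 0.55%/month): $330,000.78 × ((1 + 0.0055)^12 − 1) = $22,451.1277…
Penalties + interest = $181,500.4290 + $22,451.1277… = $203,951.56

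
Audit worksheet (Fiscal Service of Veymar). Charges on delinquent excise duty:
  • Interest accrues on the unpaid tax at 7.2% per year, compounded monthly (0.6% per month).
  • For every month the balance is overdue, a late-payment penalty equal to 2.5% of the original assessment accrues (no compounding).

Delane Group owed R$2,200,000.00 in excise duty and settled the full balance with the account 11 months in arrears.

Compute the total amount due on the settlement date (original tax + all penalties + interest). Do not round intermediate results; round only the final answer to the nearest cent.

Late-payment penalty: 11 × 2.5% × R$2,200,000.00 = R$605,000.00
Interest: R$2,200,000.00 × ((1 + 0.006)^11 − 1) = R$2,200,000.00 × 0.0680161… = R$149,635.3568…
Total = R$2,200,000.00 + R$605,000.0000 + R$149,635.3568… = R$2,954,635.36

R$2,954,635.36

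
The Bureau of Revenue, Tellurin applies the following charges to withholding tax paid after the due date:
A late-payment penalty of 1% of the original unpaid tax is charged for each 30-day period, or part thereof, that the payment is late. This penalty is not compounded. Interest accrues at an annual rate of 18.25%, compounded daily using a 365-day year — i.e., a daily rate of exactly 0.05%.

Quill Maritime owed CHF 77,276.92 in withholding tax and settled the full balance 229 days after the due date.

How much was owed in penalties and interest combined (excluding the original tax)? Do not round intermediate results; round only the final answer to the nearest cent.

Penalty periods: ⌈229/30⌉ = 8; penalty = 8 × 1% × CHF 77,276.92 = CHF 6,182.15…
Interest: CHF 77,276.92 × ((1 + 0.0005)^229 − 1) = CHF 77,276.92 × 0.12128055… = CHF 9,372.1877…
Penalties + interest = CHF 6,182.1536 + CHF 9,372.1877… = CHF 15,554.34

CHF 15,554.34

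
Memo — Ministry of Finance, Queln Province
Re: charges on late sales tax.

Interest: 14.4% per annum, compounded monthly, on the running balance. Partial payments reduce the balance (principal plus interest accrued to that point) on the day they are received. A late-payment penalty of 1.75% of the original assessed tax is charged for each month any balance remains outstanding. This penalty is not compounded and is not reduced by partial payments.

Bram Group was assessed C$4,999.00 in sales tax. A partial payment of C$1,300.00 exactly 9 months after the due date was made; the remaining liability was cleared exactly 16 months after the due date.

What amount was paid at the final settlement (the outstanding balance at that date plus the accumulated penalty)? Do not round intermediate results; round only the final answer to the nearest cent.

C$6,036.73

Monthly rate = 14.4% ÷ 12 = 1.2%
Balance at month 9: C$4,999.0000 × (1 + 0.012)^9 = C$5,565.5456…
After C$1,300.00 payment: C$5,565.5456… − C$1,300.00 = C$4,265.5456…
Balance at month 16: C$4,265.5456… × (1 + 0.012)^7 = C$4,637.0116…
Penalty: 16 × 1.75% × C$4,999.00 = C$1,399.72
Final settlement = outstanding balance + penalty = C$4,637.0116… + C$1,399.72 = C$6,036.73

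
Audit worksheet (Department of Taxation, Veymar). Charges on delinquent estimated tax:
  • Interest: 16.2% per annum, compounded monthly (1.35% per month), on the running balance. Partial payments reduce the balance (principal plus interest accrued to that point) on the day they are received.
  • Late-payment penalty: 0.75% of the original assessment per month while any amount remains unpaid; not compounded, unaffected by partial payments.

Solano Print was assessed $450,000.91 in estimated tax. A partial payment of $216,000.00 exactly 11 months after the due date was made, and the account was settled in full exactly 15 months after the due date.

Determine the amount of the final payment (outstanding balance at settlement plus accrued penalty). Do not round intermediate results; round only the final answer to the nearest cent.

$372,984.98

Balance at month 11: $450,000.9100 × (1 + 0.0135)^11 = $521,524.4519…
After $216,000.00 payment: $521,524.4519… − $216,000.00 = $305,524.4519…
Balance at month 15: $305,524.4519… × (1 + 0.0135)^4 = $322,359.8803…
Penalty: 15 × 0.75% × $450,000.91 = $50,625.10…
Final settlement = outstanding balance + penalty = $322,359.8803… + $50,625.10… = $372,984.98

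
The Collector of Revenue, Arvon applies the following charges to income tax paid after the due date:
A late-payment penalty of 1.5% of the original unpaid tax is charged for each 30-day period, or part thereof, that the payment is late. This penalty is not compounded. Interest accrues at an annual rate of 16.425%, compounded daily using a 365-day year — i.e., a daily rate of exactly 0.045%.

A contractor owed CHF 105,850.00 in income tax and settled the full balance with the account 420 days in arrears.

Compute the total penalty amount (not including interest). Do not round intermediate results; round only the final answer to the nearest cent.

Penalty periods: ⌈420/30⌉ = 14; penalty = 14 × 1.5% × CHF 105,850.00 = CHF 22,228.50

CHF 22,228.50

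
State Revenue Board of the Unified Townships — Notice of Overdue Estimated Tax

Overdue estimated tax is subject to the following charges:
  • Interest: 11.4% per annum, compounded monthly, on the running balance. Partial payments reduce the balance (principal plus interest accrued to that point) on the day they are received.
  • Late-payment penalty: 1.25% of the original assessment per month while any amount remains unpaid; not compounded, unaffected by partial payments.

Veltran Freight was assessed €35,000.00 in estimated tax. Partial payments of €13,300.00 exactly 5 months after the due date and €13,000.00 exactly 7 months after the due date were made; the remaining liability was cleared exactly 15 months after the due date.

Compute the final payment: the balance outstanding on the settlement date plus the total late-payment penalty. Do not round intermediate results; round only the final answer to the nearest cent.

Monthly rate = 11.4% ÷ 12 = 0.95%
Balance at month 5: €35,000.0000 × (1 + 0.0095)^5 = €36,694.3890…
After €13,300.00 payment: €36,694.3890… − €13,300.00 = €23,394.3890…
Balance at month 7: €23,394.3890… × (1 + 0.0095)^2 = €23,840.9937…
After €13,000.00 payment: €23,840.9937… − €13,000.00 = €10,840.9937…
Balance at month 15: €10,840.9937… × (1 + 0.0095)^8 = €11,692.8312…
Penalty: 15 × 1.25% × €35,000.00 = €6,562.50
Final settlement = outstanding balance + penalty = €11,692.8312… + €6,562.50 = €18,255.33

€18,255.33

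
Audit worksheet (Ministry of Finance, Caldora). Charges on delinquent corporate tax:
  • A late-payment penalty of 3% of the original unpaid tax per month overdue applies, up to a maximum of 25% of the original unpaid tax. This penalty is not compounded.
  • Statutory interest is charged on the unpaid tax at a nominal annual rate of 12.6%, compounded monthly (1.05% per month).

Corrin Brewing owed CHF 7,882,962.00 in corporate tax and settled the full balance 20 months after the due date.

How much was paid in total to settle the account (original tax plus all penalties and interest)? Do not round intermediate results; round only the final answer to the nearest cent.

Penalty (uncapped): 20 × 3% × CHF 7,882,962.00 = CHF 4,729,777.20; cap = 25% × CHF 7,882,962.00 = CHF 1,970,740.50 → penalty = CHF 1,970,740.50
Interest: CHF 7,882,962.00 × ((1 + 0.0105)^20 − 1) = CHF 7,882,962.00 × 0.2323281… = CHF 1,831,433.7066…
Total = CHF 7,882,962.00 + CHF 1,970,740.5000 + CHF 1,831,433.7066… = CHF 11,685,136.21

CHF 11,685,136.21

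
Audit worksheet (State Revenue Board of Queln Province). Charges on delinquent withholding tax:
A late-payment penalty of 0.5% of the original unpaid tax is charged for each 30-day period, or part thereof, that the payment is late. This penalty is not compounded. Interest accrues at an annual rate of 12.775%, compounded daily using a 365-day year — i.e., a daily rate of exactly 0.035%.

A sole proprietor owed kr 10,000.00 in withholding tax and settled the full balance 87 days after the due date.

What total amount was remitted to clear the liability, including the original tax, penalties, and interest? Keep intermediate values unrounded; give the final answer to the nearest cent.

kr 10,459.13

Penalty periods: ⌈87/30⌉ = 3; penalty = 3 × 0.5% × kr 10,000.00 = kr 150.00
Interest: kr 10,000.00 × ((1 + 0.00035)^87 − 1) = kr 10,000.00 × 0.03091285… = kr 309.1285…
Total = kr 10,000.00 + kr 150.0000 + kr 309.1285… = kr 10,459.13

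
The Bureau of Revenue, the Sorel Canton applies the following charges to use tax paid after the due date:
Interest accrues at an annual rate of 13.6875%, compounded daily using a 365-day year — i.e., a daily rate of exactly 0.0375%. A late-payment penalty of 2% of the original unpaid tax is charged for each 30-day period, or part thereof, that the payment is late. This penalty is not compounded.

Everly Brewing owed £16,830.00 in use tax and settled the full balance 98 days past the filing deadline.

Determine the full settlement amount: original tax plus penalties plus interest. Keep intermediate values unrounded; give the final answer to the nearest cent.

£18,806.29

Penalty periods: ⌈98/30⌉ = 4; penalty = 4 × 2% × £16,830.00 = £1,346.40
Interest: £16,830.00 × ((1 + 0.000375)^98 − 1) = £16,830.00 × 0.03742648… = £629.8877…
Total = £16,830.00 + £1,346.4000 + £629.8877… = £18,806.29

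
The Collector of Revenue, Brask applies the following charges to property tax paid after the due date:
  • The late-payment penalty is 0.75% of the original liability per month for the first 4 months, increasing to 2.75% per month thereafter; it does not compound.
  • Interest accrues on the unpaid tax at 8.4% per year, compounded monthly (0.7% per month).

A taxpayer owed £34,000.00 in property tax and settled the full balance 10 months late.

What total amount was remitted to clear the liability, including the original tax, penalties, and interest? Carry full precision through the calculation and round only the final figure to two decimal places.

Penalty, months 1–4: 4 × 0.75% × £34,000.00 = £1,020.00
Penalty, months 5–10: 6 × 2.75% × £34,000.00 = £5,610.00
Interest: £34,000.00 × ((1 + 0.007)^10 − 1) = £34,000.00 × 0.0722467… = £2,456.3867…
Total = £34,000.00 + £6,630.0000 + £2,456.3867… = £43,086.39

£43,086.39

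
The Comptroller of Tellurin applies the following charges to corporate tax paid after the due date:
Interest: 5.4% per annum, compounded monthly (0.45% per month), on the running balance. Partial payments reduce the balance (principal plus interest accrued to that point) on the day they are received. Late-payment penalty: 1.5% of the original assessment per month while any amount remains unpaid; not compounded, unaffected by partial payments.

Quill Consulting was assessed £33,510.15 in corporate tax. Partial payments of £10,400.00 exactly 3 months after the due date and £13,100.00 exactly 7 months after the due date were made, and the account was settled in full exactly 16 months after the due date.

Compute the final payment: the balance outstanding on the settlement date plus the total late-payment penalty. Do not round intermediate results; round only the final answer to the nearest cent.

£19,383.18

Balance at month 3: £33,510.1500 × (1 + 0.0045)^3 = £33,964.5758…
After £10,400.00 payment: £33,964.5758… − £10,400.00 = £23,564.5758…
Balance at month 7: £23,564.5758… × (1 + 0.0045)^4 = £23,991.6099…
After £13,100.00 payment: £23,991.6099… − £13,100.00 = £10,891.6099…
Balance at month 16: £10,891.6099… × (1 + 0.0045)^9 = £11,340.7440…
Penalty: 16 × 1.5% × £33,510.15 = £8,042.44…
Final settlement = outstanding balance + penalty = £11,340.7440… + £8,042.44… = £19,383.18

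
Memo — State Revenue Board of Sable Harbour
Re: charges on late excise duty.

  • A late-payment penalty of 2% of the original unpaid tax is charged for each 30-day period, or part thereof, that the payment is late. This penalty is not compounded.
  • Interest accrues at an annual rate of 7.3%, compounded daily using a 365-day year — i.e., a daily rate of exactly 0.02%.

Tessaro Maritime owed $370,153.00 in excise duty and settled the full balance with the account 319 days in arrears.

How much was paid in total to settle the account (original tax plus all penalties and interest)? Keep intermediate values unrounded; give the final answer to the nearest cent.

$475,969.53

Penalty periods: ⌈319/30⌉ = 11; penalty = 11 × 2% × $370,153.00 = $81,433.66
Interest: $370,153.00 × ((1 + 0.0002)^319 − 1) = $370,153.00 × 0.06587240… = $24,382.8673…
Total = $370,153.00 + $81,433.6600 + $24,382.8673… = $475,969.53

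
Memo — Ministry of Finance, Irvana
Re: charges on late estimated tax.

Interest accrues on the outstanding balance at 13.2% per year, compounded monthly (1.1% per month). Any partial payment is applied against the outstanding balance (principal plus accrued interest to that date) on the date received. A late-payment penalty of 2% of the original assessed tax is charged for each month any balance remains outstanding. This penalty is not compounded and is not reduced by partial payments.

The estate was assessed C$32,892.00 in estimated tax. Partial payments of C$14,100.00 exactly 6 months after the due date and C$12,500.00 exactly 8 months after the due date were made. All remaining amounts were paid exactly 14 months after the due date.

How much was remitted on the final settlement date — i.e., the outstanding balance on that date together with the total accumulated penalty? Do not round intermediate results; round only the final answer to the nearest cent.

C$18,808.07

Balance at month 6: C$32,892.0000 × (1 + 0.011)^6 = C$35,123.4538…
After C$14,100.00 payment: C$35,123.4538… − C$14,100.00 = C$21,023.4538…
Balance at month 8: C$21,023.4538… × (1 + 0.011)^2 = C$21,488.5136…
After C$12,500.00 payment: C$21,488.5136… − C$12,500.00 = C$8,988.5136…
Balance at month 14: C$8,988.5136… × (1 + 0.011)^6 = C$9,598.3110…
Penalty: 14 × 2% × C$32,892.00 = C$9,209.76
Final settlement = outstanding balance + penalty = C$9,598.3110… + C$9,209.76 = C$18,808.07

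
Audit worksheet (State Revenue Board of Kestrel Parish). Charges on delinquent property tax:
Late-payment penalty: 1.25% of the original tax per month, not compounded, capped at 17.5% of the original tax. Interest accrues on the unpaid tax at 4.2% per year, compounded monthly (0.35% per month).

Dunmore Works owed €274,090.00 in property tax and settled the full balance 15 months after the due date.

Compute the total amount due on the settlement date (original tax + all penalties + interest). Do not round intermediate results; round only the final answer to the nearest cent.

€336,803.43

Penalty (uncapped): 15 × 1.25% × €274,090.00 = €51,391.88…; cap = 17.5% × €274,090.00 = €47,965.75 → penalty = €47,965.75
Interest: €274,090.00 × ((1 + 0.0035)^15 − 1) = €274,090.00 × 0.0538060… = €14,747.6768…
Total = €274,090.00 + €47,965.7500 + €14,747.6768… = €336,803.43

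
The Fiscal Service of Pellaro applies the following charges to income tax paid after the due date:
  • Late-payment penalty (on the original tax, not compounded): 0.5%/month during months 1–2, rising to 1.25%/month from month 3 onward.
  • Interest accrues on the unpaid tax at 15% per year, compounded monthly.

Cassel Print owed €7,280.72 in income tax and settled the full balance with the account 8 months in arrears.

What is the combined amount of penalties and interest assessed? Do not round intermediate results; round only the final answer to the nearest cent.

€1,379.60

Penalty, months 1–2: 2 × 0.5% × €7,280.72 = €72.81…
Penalty, months 3–8: 6 × 1.25% × €7,280.72 = €546.05…
Interest (15%/yr ÷ 12 = 1.25%/month): €7,280.72 × ((1 + 0.0125)^8 − 1) = €760.7340…
Penalties + interest = €618.8612 + €760.7340… = €1,379.60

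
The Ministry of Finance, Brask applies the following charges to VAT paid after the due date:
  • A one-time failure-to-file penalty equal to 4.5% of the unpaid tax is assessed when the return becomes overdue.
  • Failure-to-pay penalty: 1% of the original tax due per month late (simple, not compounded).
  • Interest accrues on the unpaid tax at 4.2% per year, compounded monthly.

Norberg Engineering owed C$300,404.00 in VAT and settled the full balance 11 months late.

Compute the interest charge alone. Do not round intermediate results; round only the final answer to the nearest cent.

C$11,770.09

Interest (4.2%/yr ÷ 12 = 0.35%/month): C$300,404.00 × ((1 + 0.0035)^11 − 1) = C$11,770.0913…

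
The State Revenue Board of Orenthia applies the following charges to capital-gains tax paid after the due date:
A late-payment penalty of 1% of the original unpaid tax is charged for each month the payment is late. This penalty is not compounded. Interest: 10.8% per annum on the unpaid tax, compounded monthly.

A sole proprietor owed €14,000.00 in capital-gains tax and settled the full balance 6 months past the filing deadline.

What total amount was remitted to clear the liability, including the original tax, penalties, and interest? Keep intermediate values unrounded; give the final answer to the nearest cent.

€15,613.22

Late-payment penalty: 6 × 1% × €14,000.00 = €840.00
Interest (10.8%/yr ÷ 12 = 0.9%/month): €14,000.00 × ((1 + 0.009)^6 − 1) = €773.2155…
Total = €14,000.00 + €840.0000 + €773.2155… = €15,613.22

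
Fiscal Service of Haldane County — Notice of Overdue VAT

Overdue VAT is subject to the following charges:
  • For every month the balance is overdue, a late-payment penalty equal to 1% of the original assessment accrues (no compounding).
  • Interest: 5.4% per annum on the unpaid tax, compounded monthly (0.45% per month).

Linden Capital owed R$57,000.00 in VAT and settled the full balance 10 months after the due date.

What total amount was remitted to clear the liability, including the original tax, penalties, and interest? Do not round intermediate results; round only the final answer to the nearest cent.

R$65,317.57

Late-payment penalty: 10 × 1% × R$57,000.00 = R$5,700.00
Interest: R$57,000.00 × ((1 + 0.0045)^10 − 1) = R$57,000.00 × 0.0459223… = R$2,617.5695…
Total = R$57,000.00 + R$5,700.0000 + R$2,617.5695… = R$65,317.57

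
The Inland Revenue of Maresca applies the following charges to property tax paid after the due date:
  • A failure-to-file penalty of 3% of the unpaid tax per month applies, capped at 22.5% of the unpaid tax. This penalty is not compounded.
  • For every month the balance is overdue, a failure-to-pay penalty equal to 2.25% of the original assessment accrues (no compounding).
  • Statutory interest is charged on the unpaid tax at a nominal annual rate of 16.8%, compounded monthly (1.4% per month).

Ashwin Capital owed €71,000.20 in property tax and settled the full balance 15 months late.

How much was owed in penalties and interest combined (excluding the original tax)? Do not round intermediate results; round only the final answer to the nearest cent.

Failure-to-file: 15 × 3% × €71,000.20 = €31,950.09, capped at 22.5% × €71,000.20 = €15,975.05…
Failure-to-pay penalty = 2.25% × €71,000.20 × 15 mo = €23,962.57…
Interest: €71,000.20 × ((1 + 0.014)^15 − 1) = €71,000.20 × 0.2318826… = €16,463.7118…
Penalties + interest = €39,937.6125 + €16,463.7118… = €56,401.32

€56,401.32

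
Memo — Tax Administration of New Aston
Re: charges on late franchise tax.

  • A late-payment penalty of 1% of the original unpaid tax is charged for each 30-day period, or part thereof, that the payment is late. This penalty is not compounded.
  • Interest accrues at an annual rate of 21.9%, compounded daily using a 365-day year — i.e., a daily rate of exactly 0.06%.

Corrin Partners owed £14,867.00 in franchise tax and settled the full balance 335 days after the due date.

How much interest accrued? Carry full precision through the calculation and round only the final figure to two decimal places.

£3,308.67

Interest: £14,867.00 × ((1 + 0.0006)^335 − 1) = £14,867.00 × 0.22255108… = £3,308.6669…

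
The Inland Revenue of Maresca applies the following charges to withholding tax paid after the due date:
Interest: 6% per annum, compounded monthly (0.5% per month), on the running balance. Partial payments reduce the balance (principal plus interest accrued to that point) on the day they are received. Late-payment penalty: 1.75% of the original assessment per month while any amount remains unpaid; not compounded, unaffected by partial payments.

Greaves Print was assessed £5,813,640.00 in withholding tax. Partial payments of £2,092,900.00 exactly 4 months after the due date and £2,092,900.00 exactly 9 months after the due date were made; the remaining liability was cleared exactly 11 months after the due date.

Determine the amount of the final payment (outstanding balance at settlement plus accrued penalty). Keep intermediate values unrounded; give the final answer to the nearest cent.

£2,979,489.97

Balance at month 4: £5,813,640.0000 × (1 + 0.005)^4 = £5,930,787.7565…
After £2,092,900.00 payment: £5,930,787.7565… − £2,092,900.00 = £3,837,887.7565…
Balance at month 9: £3,837,887.7565… × (1 + 0.005)^5 = £3,934,799.2317…
After £2,092,900.00 payment: £3,934,799.2317… − £2,092,900.00 = £1,841,899.2317…
Balance at month 11: £1,841,899.2317… × (1 + 0.005)^2 = £1,860,364.2715…
Penalty: 11 × 1.75% × £5,813,640.00 = £1,119,125.70
Final settlement = outstanding balance + penalty = £1,860,364.2715… + £1,119,125.70 = £2,979,489.97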